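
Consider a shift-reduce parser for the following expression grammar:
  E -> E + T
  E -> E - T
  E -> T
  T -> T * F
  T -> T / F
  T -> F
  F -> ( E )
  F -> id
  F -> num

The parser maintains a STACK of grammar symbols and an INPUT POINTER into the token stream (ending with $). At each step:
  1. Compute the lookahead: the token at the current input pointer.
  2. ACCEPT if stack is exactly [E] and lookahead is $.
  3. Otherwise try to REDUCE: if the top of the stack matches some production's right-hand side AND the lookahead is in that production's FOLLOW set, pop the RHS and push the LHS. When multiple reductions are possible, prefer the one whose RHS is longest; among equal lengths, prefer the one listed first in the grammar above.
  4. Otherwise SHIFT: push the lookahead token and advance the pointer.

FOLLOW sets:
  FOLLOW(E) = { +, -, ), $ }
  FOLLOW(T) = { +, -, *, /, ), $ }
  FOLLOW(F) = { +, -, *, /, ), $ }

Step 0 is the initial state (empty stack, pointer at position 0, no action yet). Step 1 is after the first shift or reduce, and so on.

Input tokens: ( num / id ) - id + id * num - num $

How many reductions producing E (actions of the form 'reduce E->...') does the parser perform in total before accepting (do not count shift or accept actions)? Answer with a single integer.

Step 1: shift (. Stack=[(] ptr=1 lookahead=num remaining=[num / id ) - id + id * num - num $]
Step 2: shift num. Stack=[( num] ptr=2 lookahead=/ remaining=[/ id ) - id + id * num - num $]
Step 3: reduce F->num. Stack=[( F] ptr=2 lookahead=/ remaining=[/ id ) - id + id * num - num $]
Step 4: reduce T->F. Stack=[( T] ptr=2 lookahead=/ remaining=[/ id ) - id + id * num - num $]
Step 5: shift /. Stack=[( T /] ptr=3 lookahead=id remaining=[id ) - id + id * num - num $]
Step 6: shift id. Stack=[( T / id] ptr=4 lookahead=) remaining=[) - id + id * num - num $]
Step 7: reduce F->id. Stack=[( T / F] ptr=4 lookahead=) remaining=[) - id + id * num - num $]
Step 8: reduce T->T / F. Stack=[( T] ptr=4 lookahead=) remaining=[) - id + id * num - num $]
Step 9: reduce E->T. Stack=[( E] ptr=4 lookahead=) remaining=[) - id + id * num - num $]
Step 10: shift ). Stack=[( E )] ptr=5 lookahead=- remaining=[- id + id * num - num $]
Step 11: reduce F->( E ). Stack=[F] ptr=5 lookahead=- remaining=[- id + id * num - num $]
Step 12: reduce T->F. Stack=[T] ptr=5 lookahead=- remaining=[- id + id * num - num $]
Step 13: reduce E->T. Stack=[E] ptr=5 lookahead=- remaining=[- id + id * num - num $]
Step 14: shift -. Stack=[E -] ptr=6 lookahead=id remaining=[id + id * num - num $]
Step 15: shift id. Stack=[E - id] ptr=7 lookahead=+ remaining=[+ id * num - num $]
Step 16: reduce F->id. Stack=[E - F] ptr=7 lookahead=+ remaining=[+ id * num - num $]
Step 17: reduce T->F. Stack=[E - T] ptr=7 lookahead=+ remaining=[+ id * num - num $]
Step 18: reduce E->E - T. Stack=[E] ptr=7 lookahead=+ remaining=[+ id * num - num $]
Step 19: shift +. Stack=[E +] ptr=8 lookahead=id remaining=[id * num - num $]
Step 20: shift id. Stack=[E + id] ptr=9 lookahead=* remaining=[* num - num $]
Step 21: reduce F->id. Stack=[E + F] ptr=9 lookahead=* remaining=[* num - num $]
Step 22: reduce T->F. Stack=[E + T] ptr=9 lookahead=* remaining=[* num - num $]
Step 23: shift *. Stack=[E + T *] ptr=10 lookahead=num remaining=[num - num $]
Step 24: shift num. Stack=[E + T * num] ptr=11 lookahead=- remaining=[- num $]
Step 25: reduce F->num. Stack=[E + T * F] ptr=11 lookahead=- remaining=[- num $]
Step 26: reduce T->T * F. Stack=[E + T] ptr=11 lookahead=- remaining=[- num $]
Step 27: reduce E->E + T. Stack=[E] ptr=11 lookahead=- remaining=[- num $]
Step 28: shift -. Stack=[E -] ptr=12 lookahead=num remaining=[num $]
Step 29: shift num. Stack=[E - num] ptr=13 lookahead=$ remaining=[$]
Step 30: reduce F->num. Stack=[E - F] ptr=13 lookahead=$ remaining=[$]
Step 31: reduce T->F. Stack=[E - T] ptr=13 lookahead=$ remaining=[$]
Step 32: reduce E->E - T. Stack=[E] ptr=13 lookahead=$ remaining=[$]
Step 33: accept. Stack=[E] ptr=13 lookahead=$ remaining=[$]

Answer: 5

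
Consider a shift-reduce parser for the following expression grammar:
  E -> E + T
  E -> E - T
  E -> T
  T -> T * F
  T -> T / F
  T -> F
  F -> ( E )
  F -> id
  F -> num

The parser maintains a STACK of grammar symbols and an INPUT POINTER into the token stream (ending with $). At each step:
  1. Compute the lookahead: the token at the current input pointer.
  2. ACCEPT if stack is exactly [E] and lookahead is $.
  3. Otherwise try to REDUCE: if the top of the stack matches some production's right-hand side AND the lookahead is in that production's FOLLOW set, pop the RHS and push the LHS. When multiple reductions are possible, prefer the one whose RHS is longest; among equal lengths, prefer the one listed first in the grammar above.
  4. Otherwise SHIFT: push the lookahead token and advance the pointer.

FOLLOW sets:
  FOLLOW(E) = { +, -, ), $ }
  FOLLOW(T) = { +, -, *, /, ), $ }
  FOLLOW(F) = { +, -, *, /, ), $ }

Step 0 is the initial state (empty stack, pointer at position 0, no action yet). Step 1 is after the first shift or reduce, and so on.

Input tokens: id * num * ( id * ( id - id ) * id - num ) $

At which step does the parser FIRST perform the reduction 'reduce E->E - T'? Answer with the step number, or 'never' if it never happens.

Step 1: shift id. Stack=[id] ptr=1 lookahead=* remaining=[* num * ( id * ( id - id ) * id - num ) $]
Step 2: reduce F->id. Stack=[F] ptr=1 lookahead=* remaining=[* num * ( id * ( id - id ) * id - num ) $]
Step 3: reduce T->F. Stack=[T] ptr=1 lookahead=* remaining=[* num * ( id * ( id - id ) * id - num ) $]
Step 4: shift *. Stack=[T *] ptr=2 lookahead=num remaining=[num * ( id * ( id - id ) * id - num ) $]
Step 5: shift num. Stack=[T * num] ptr=3 lookahead=* remaining=[* ( id * ( id - id ) * id - num ) $]
Step 6: reduce F->num. Stack=[T * F] ptr=3 lookahead=* remaining=[* ( id * ( id - id ) * id - num ) $]
Step 7: reduce T->T * F. Stack=[T] ptr=3 lookahead=* remaining=[* ( id * ( id - id ) * id - num ) $]
Step 8: shift *. Stack=[T *] ptr=4 lookahead=( remaining=[( id * ( id - id ) * id - num ) $]
Step 9: shift (. Stack=[T * (] ptr=5 lookahead=id remaining=[id * ( id - id ) * id - num ) $]
Step 10: shift id. Stack=[T * ( id] ptr=6 lookahead=* remaining=[* ( id - id ) * id - num ) $]
Step 11: reduce F->id. Stack=[T * ( F] ptr=6 lookahead=* remaining=[* ( id - id ) * id - num ) $]
Step 12: reduce T->F. Stack=[T * ( T] ptr=6 lookahead=* remaining=[* ( id - id ) * id - num ) $]
Step 13: shift *. Stack=[T * ( T *] ptr=7 lookahead=( remaining=[( id - id ) * id - num ) $]
Step 14: shift (. Stack=[T * ( T * (] ptr=8 lookahead=id remaining=[id - id ) * id - num ) $]
Step 15: shift id. Stack=[T * ( T * ( id] ptr=9 lookahead=- remaining=[- id ) * id - num ) $]
Step 16: reduce F->id. Stack=[T * ( T * ( F] ptr=9 lookahead=- remaining=[- id ) * id - num ) $]
Step 17: reduce T->F. Stack=[T * ( T * ( T] ptr=9 lookahead=- remaining=[- id ) * id - num ) $]
Step 18: reduce E->T. Stack=[T * ( T * ( E] ptr=9 lookahead=- remaining=[- id ) * id - num ) $]
Step 19: shift -. Stack=[T * ( T * ( E -] ptr=10 lookahead=id remaining=[id ) * id - num ) $]
Step 20: shift id. Stack=[T * ( T * ( E - id] ptr=11 lookahead=) remaining=[) * id - num ) $]
Step 21: reduce F->id. Stack=[T * ( T * ( E - F] ptr=11 lookahead=) remaining=[) * id - num ) $]
Step 22: reduce T->F. Stack=[T * ( T * ( E - T] ptr=11 lookahead=) remaining=[) * id - num ) $]
Step 23: reduce E->E - T. Stack=[T * ( T * ( E] ptr=11 lookahead=) remaining=[) * id - num ) $]

Answer: 23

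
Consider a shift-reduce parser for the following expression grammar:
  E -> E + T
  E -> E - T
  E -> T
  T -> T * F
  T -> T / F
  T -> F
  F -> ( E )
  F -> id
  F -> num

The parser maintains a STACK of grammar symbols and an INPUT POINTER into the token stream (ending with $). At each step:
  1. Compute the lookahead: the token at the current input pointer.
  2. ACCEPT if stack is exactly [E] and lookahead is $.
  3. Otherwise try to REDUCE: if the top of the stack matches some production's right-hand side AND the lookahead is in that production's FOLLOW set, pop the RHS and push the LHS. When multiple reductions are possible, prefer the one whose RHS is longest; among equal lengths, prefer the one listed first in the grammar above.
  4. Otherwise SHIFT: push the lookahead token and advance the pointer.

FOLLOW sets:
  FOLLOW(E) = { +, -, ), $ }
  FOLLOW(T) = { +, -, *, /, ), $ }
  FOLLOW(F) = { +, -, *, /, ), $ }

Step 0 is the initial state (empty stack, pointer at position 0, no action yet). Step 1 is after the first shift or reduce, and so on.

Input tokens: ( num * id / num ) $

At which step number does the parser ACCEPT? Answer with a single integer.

Step 1: shift (. Stack=[(] ptr=1 lookahead=num remaining=[num * id / num ) $]
Step 2: shift num. Stack=[( num] ptr=2 lookahead=* remaining=[* id / num ) $]
Step 3: reduce F->num. Stack=[( F] ptr=2 lookahead=* remaining=[* id / num ) $]
Step 4: reduce T->F. Stack=[( T] ptr=2 lookahead=* remaining=[* id / num ) $]
Step 5: shift *. Stack=[( T *] ptr=3 lookahead=id remaining=[id / num ) $]
Step 6: shift id. Stack=[( T * id] ptr=4 lookahead=/ remaining=[/ num ) $]
Step 7: reduce F->id. Stack=[( T * F] ptr=4 lookahead=/ remaining=[/ num ) $]
Step 8: reduce T->T * F. Stack=[( T] ptr=4 lookahead=/ remaining=[/ num ) $]
Step 9: shift /. Stack=[( T /] ptr=5 lookahead=num remaining=[num ) $]
Step 10: shift num. Stack=[( T / num] ptr=6 lookahead=) remaining=[) $]
Step 11: reduce F->num. Stack=[( T / F] ptr=6 lookahead=) remaining=[) $]
Step 12: reduce T->T / F. Stack=[( T] ptr=6 lookahead=) remaining=[) $]
Step 13: reduce E->T. Stack=[( E] ptr=6 lookahead=) remaining=[) $]
Step 14: shift ). Stack=[( E )] ptr=7 lookahead=$ remaining=[$]
Step 15: reduce F->( E ). Stack=[F] ptr=7 lookahead=$ remaining=[$]
Step 16: reduce T->F. Stack=[T] ptr=7 lookahead=$ remaining=[$]
Step 17: reduce E->T. Stack=[E] ptr=7 lookahead=$ remaining=[$]
Step 18: accept. Stack=[E] ptr=7 lookahead=$ remaining=[$]

Answer: 18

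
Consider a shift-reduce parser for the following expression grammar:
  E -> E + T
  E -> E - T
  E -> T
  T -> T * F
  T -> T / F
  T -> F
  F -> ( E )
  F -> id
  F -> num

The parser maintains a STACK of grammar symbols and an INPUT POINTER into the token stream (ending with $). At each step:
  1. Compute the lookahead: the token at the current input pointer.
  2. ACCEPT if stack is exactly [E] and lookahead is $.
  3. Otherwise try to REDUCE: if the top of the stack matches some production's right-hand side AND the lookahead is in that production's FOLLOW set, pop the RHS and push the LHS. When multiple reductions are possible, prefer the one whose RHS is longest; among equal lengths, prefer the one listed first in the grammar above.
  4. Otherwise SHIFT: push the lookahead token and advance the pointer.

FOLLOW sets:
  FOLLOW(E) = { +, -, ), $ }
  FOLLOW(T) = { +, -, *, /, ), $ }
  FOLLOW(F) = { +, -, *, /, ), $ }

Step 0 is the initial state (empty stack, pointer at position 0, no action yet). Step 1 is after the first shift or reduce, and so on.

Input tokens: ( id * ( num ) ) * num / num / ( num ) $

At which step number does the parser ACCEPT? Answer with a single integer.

Answer: 36

Derivation:
Step 1: shift (. Stack=[(] ptr=1 lookahead=id remaining=[id * ( num ) ) * num / num / ( num ) $]
Step 2: shift id. Stack=[( id] ptr=2 lookahead=* remaining=[* ( num ) ) * num / num / ( num ) $]
Step 3: reduce F->id. Stack=[( F] ptr=2 lookahead=* remaining=[* ( num ) ) * num / num / ( num ) $]
Step 4: reduce T->F. Stack=[( T] ptr=2 lookahead=* remaining=[* ( num ) ) * num / num / ( num ) $]
Step 5: shift *. Stack=[( T *] ptr=3 lookahead=( remaining=[( num ) ) * num / num / ( num ) $]
Step 6: shift (. Stack=[( T * (] ptr=4 lookahead=num remaining=[num ) ) * num / num / ( num ) $]
Step 7: shift num. Stack=[( T * ( num] ptr=5 lookahead=) remaining=[) ) * num / num / ( num ) $]
Step 8: reduce F->num. Stack=[( T * ( F] ptr=5 lookahead=) remaining=[) ) * num / num / ( num ) $]
Step 9: reduce T->F. Stack=[( T * ( T] ptr=5 lookahead=) remaining=[) ) * num / num / ( num ) $]
Step 10: reduce E->T. Stack=[( T * ( E] ptr=5 lookahead=) remaining=[) ) * num / num / ( num ) $]
Step 11: shift ). Stack=[( T * ( E )] ptr=6 lookahead=) remaining=[) * num / num / ( num ) $]
Step 12: reduce F->( E ). Stack=[( T * F] ptr=6 lookahead=) remaining=[) * num / num / ( num ) $]
Step 13: reduce T->T * F. Stack=[( T] ptr=6 lookahead=) remaining=[) * num / num / ( num ) $]
Step 14: reduce E->T. Stack=[( E] ptr=6 lookahead=) remaining=[) * num / num / ( num ) $]
Step 15: shift ). Stack=[( E )] ptr=7 lookahead=* remaining=[* num / num / ( num ) $]
Step 16: reduce F->( E ). Stack=[F] ptr=7 lookahead=* remaining=[* num / num / ( num ) $]
Step 17: reduce T->F. Stack=[T] ptr=7 lookahead=* remaining=[* num / num / ( num ) $]
Step 18: shift *. Stack=[T *] ptr=8 lookahead=num remaining=[num / num / ( num ) $]
Step 19: shift num. Stack=[T * num] ptr=9 lookahead=/ remaining=[/ num / ( num ) $]
Step 20: reduce F->num. Stack=[T * F] ptr=9 lookahead=/ remaining=[/ num / ( num ) $]
Step 21: reduce T->T * F. Stack=[T] ptr=9 lookahead=/ remaining=[/ num / ( num ) $]
Step 22: shift /. Stack=[T /] ptr=10 lookahead=num remaining=[num / ( num ) $]
Step 23: shift num. Stack=[T / num] ptr=11 lookahead=/ remaining=[/ ( num ) $]
Step 24: reduce F->num. Stack=[T / F] ptr=11 lookahead=/ remaining=[/ ( num ) $]
Step 25: reduce T->T / F. Stack=[T] ptr=11 lookahead=/ remaining=[/ ( num ) $]
Step 26: shift /. Stack=[T /] ptr=12 lookahead=( remaining=[( num ) $]
Step 27: shift (. Stack=[T / (] ptr=13 lookahead=num remaining=[num ) $]
Step 28: shift num. Stack=[T / ( num] ptr=14 lookahead=) remaining=[) $]
Step 29: reduce F->num. Stack=[T / ( F] ptr=14 lookahead=) remaining=[) $]
Step 30: reduce T->F. Stack=[T / ( T] ptr=14 lookahead=) remaining=[) $]
Step 31: reduce E->T. Stack=[T / ( E] ptr=14 lookahead=) remaining=[) $]
Step 32: shift ). Stack=[T / ( E )] ptr=15 lookahead=$ remaining=[$]
Step 33: reduce F->( E ). Stack=[T / F] ptr=15 lookahead=$ remaining=[$]
Step 34: reduce T->T / F. Stack=[T] ptr=15 lookahead=$ remaining=[$]
Step 35: reduce E->T. Stack=[E] ptr=15 lookahead=$ remaining=[$]
Step 36: accept. Stack=[E] ptr=15 lookahead=$ remaining=[$]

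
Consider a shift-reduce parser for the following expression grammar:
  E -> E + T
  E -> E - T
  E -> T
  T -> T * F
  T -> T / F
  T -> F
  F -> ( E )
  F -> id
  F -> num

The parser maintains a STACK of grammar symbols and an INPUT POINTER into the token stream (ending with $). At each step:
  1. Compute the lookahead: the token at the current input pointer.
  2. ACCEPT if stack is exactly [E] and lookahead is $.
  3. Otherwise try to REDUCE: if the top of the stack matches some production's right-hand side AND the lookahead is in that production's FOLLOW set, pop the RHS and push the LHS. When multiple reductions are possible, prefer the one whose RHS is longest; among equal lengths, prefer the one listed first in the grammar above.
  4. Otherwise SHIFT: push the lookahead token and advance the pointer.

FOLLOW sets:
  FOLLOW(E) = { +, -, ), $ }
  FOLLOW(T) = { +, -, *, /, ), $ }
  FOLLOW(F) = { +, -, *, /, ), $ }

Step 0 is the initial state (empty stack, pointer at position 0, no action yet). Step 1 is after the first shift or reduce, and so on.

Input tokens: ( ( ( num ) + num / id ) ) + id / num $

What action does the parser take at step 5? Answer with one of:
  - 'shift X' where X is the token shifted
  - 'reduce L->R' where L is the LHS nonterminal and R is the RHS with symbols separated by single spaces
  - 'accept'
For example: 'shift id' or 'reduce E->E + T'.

Step 1: shift (. Stack=[(] ptr=1 lookahead=( remaining=[( ( num ) + num / id ) ) + id / num $]
Step 2: shift (. Stack=[( (] ptr=2 lookahead=( remaining=[( num ) + num / id ) ) + id / num $]
Step 3: shift (. Stack=[( ( (] ptr=3 lookahead=num remaining=[num ) + num / id ) ) + id / num $]
Step 4: shift num. Stack=[( ( ( num] ptr=4 lookahead=) remaining=[) + num / id ) ) + id / num $]
Step 5: reduce F->num. Stack=[( ( ( F] ptr=4 lookahead=) remaining=[) + num / id ) ) + id / num $]

Answer: reduce F->num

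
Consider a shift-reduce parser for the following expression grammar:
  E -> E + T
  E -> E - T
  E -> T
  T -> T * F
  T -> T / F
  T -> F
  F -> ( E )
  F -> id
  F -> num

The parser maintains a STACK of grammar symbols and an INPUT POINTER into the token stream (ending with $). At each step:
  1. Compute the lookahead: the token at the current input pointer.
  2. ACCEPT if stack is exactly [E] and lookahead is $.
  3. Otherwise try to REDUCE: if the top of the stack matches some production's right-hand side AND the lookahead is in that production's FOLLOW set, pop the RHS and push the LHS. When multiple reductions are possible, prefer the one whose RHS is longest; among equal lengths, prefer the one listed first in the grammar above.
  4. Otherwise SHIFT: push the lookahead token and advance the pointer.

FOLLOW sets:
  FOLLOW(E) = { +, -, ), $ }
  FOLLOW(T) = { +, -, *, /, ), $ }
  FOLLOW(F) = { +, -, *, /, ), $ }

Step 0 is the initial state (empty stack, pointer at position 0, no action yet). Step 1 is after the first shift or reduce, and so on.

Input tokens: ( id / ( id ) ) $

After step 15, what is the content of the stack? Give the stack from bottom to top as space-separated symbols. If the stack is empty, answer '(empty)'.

Answer: ( E )

Derivation:
Step 1: shift (. Stack=[(] ptr=1 lookahead=id remaining=[id / ( id ) ) $]
Step 2: shift id. Stack=[( id] ptr=2 lookahead=/ remaining=[/ ( id ) ) $]
Step 3: reduce F->id. Stack=[( F] ptr=2 lookahead=/ remaining=[/ ( id ) ) $]
Step 4: reduce T->F. Stack=[( T] ptr=2 lookahead=/ remaining=[/ ( id ) ) $]
Step 5: shift /. Stack=[( T /] ptr=3 lookahead=( remaining=[( id ) ) $]
Step 6: shift (. Stack=[( T / (] ptr=4 lookahead=id remaining=[id ) ) $]
Step 7: shift id. Stack=[( T / ( id] ptr=5 lookahead=) remaining=[) ) $]
Step 8: reduce F->id. Stack=[( T / ( F] ptr=5 lookahead=) remaining=[) ) $]
Step 9: reduce T->F. Stack=[( T / ( T] ptr=5 lookahead=) remaining=[) ) $]
Step 10: reduce E->T. Stack=[( T / ( E] ptr=5 lookahead=) remaining=[) ) $]
Step 11: shift ). Stack=[( T / ( E )] ptr=6 lookahead=) remaining=[) $]
Step 12: reduce F->( E ). Stack=[( T / F] ptr=6 lookahead=) remaining=[) $]
Step 13: reduce T->T / F. Stack=[( T] ptr=6 lookahead=) remaining=[) $]
Step 14: reduce E->T. Stack=[( E] ptr=6 lookahead=) remaining=[) $]
Step 15: shift ). Stack=[( E )] ptr=7 lookahead=$ remaining=[$]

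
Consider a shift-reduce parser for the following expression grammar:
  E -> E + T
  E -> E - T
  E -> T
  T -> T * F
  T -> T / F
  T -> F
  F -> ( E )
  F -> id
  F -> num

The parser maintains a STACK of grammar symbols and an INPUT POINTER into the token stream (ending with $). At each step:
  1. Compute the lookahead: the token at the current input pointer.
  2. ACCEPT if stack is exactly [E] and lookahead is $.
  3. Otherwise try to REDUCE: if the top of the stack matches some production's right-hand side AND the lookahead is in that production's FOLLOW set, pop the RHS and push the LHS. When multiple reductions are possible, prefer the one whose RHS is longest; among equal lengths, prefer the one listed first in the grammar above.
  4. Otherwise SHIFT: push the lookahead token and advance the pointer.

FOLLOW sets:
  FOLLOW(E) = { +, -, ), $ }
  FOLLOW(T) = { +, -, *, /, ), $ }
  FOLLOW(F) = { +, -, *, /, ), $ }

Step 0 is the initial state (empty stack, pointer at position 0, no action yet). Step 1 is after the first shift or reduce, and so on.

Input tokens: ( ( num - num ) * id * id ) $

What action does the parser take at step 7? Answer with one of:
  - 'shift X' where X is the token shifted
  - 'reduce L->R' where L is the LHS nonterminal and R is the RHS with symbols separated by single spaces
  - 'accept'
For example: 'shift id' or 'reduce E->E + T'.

Answer: shift -

Derivation:
Step 1: shift (. Stack=[(] ptr=1 lookahead=( remaining=[( num - num ) * id * id ) $]
Step 2: shift (. Stack=[( (] ptr=2 lookahead=num remaining=[num - num ) * id * id ) $]
Step 3: shift num. Stack=[( ( num] ptr=3 lookahead=- remaining=[- num ) * id * id ) $]
Step 4: reduce F->num. Stack=[( ( F] ptr=3 lookahead=- remaining=[- num ) * id * id ) $]
Step 5: reduce T->F. Stack=[( ( T] ptr=3 lookahead=- remaining=[- num ) * id * id ) $]
Step 6: reduce E->T. Stack=[( ( E] ptr=3 lookahead=- remaining=[- num ) * id * id ) $]
Step 7: shift -. Stack=[( ( E -] ptr=4 lookahead=num remaining=[num ) * id * id ) $]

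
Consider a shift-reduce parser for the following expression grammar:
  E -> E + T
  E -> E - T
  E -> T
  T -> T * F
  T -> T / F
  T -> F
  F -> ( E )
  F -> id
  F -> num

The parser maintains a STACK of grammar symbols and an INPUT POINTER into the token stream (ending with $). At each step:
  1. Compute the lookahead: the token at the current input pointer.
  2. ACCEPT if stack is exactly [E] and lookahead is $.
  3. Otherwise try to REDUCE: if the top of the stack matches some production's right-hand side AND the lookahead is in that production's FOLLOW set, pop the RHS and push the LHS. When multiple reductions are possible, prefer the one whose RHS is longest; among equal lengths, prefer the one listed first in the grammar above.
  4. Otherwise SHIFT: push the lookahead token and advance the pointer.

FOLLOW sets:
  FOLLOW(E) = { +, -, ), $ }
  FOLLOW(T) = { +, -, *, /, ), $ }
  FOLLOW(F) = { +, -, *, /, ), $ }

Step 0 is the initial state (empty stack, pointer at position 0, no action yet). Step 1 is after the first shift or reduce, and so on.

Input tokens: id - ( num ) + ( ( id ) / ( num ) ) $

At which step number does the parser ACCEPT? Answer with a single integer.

Answer: 39

Derivation:
Step 1: shift id. Stack=[id] ptr=1 lookahead=- remaining=[- ( num ) + ( ( id ) / ( num ) ) $]
Step 2: reduce F->id. Stack=[F] ptr=1 lookahead=- remaining=[- ( num ) + ( ( id ) / ( num ) ) $]
Step 3: reduce T->F. Stack=[T] ptr=1 lookahead=- remaining=[- ( num ) + ( ( id ) / ( num ) ) $]
Step 4: reduce E->T. Stack=[E] ptr=1 lookahead=- remaining=[- ( num ) + ( ( id ) / ( num ) ) $]
Step 5: shift -. Stack=[E -] ptr=2 lookahead=( remaining=[( num ) + ( ( id ) / ( num ) ) $]
Step 6: shift (. Stack=[E - (] ptr=3 lookahead=num remaining=[num ) + ( ( id ) / ( num ) ) $]
Step 7: shift num. Stack=[E - ( num] ptr=4 lookahead=) remaining=[) + ( ( id ) / ( num ) ) $]
Step 8: reduce F->num. Stack=[E - ( F] ptr=4 lookahead=) remaining=[) + ( ( id ) / ( num ) ) $]
Step 9: reduce T->F. Stack=[E - ( T] ptr=4 lookahead=) remaining=[) + ( ( id ) / ( num ) ) $]
Step 10: reduce E->T. Stack=[E - ( E] ptr=4 lookahead=) remaining=[) + ( ( id ) / ( num ) ) $]
Step 11: shift ). Stack=[E - ( E )] ptr=5 lookahead=+ remaining=[+ ( ( id ) / ( num ) ) $]
Step 12: reduce F->( E ). Stack=[E - F] ptr=5 lookahead=+ remaining=[+ ( ( id ) / ( num ) ) $]
Step 13: reduce T->F. Stack=[E - T] ptr=5 lookahead=+ remaining=[+ ( ( id ) / ( num ) ) $]
Step 14: reduce E->E - T. Stack=[E] ptr=5 lookahead=+ remaining=[+ ( ( id ) / ( num ) ) $]
Step 15: shift +. Stack=[E +] ptr=6 lookahead=( remaining=[( ( id ) / ( num ) ) $]
Step 16: shift (. Stack=[E + (] ptr=7 lookahead=( remaining=[( id ) / ( num ) ) $]
Step 17: shift (. Stack=[E + ( (] ptr=8 lookahead=id remaining=[id ) / ( num ) ) $]
Step 18: shift id. Stack=[E + ( ( id] ptr=9 lookahead=) remaining=[) / ( num ) ) $]
Step 19: reduce F->id. Stack=[E + ( ( F] ptr=9 lookahead=) remaining=[) / ( num ) ) $]
Step 20: reduce T->F. Stack=[E + ( ( T] ptr=9 lookahead=) remaining=[) / ( num ) ) $]
Step 21: reduce E->T. Stack=[E + ( ( E] ptr=9 lookahead=) remaining=[) / ( num ) ) $]
Step 22: shift ). Stack=[E + ( ( E )] ptr=10 lookahead=/ remaining=[/ ( num ) ) $]
Step 23: reduce F->( E ). Stack=[E + ( F] ptr=10 lookahead=/ remaining=[/ ( num ) ) $]
Step 24: reduce T->F. Stack=[E + ( T] ptr=10 lookahead=/ remaining=[/ ( num ) ) $]
Step 25: shift /. Stack=[E + ( T /] ptr=11 lookahead=( remaining=[( num ) ) $]
Step 26: shift (. Stack=[E + ( T / (] ptr=12 lookahead=num remaining=[num ) ) $]
Step 27: shift num. Stack=[E + ( T / ( num] ptr=13 lookahead=) remaining=[) ) $]
Step 28: reduce F->num. Stack=[E + ( T / ( F] ptr=13 lookahead=) remaining=[) ) $]
Step 29: reduce T->F. Stack=[E + ( T / ( T] ptr=13 lookahead=) remaining=[) ) $]
Step 30: reduce E->T. Stack=[E + ( T / ( E] ptr=13 lookahead=) remaining=[) ) $]
Step 31: shift ). Stack=[E + ( T / ( E )] ptr=14 lookahead=) remaining=[) $]
Step 32: reduce F->( E ). Stack=[E + ( T / F] ptr=14 lookahead=) remaining=[) $]
Step 33: reduce T->T / F. Stack=[E + ( T] ptr=14 lookahead=) remaining=[) $]
Step 34: reduce E->T. Stack=[E + ( E] ptr=14 lookahead=) remaining=[) $]
Step 35: shift ). Stack=[E + ( E )] ptr=15 lookahead=$ remaining=[$]
Step 36: reduce F->( E ). Stack=[E + F] ptr=15 lookahead=$ remaining=[$]
Step 37: reduce T->F. Stack=[E + T] ptr=15 lookahead=$ remaining=[$]
Step 38: reduce E->E + T. Stack=[E] ptr=15 lookahead=$ remaining=[$]
Step 39: accept. Stack=[E] ptr=15 lookahead=$ remaining=[$]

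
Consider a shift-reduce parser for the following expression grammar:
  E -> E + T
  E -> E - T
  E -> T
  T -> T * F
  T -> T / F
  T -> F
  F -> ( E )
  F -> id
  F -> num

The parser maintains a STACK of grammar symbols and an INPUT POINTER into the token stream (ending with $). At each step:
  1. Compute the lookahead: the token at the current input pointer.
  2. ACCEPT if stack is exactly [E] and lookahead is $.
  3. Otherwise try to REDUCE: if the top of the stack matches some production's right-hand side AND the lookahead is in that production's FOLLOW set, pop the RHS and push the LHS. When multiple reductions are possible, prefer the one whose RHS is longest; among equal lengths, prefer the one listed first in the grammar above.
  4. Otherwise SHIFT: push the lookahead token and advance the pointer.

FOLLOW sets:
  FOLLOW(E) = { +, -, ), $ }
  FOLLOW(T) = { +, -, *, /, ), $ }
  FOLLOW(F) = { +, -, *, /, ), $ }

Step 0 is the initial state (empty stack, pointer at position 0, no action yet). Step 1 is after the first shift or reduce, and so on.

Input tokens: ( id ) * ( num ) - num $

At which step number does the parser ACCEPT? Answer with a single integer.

Step 1: shift (. Stack=[(] ptr=1 lookahead=id remaining=[id ) * ( num ) - num $]
Step 2: shift id. Stack=[( id] ptr=2 lookahead=) remaining=[) * ( num ) - num $]
Step 3: reduce F->id. Stack=[( F] ptr=2 lookahead=) remaining=[) * ( num ) - num $]
Step 4: reduce T->F. Stack=[( T] ptr=2 lookahead=) remaining=[) * ( num ) - num $]
Step 5: reduce E->T. Stack=[( E] ptr=2 lookahead=) remaining=[) * ( num ) - num $]
Step 6: shift ). Stack=[( E )] ptr=3 lookahead=* remaining=[* ( num ) - num $]
Step 7: reduce F->( E ). Stack=[F] ptr=3 lookahead=* remaining=[* ( num ) - num $]
Step 8: reduce T->F. Stack=[T] ptr=3 lookahead=* remaining=[* ( num ) - num $]
Step 9: shift *. Stack=[T *] ptr=4 lookahead=( remaining=[( num ) - num $]
Step 10: shift (. Stack=[T * (] ptr=5 lookahead=num remaining=[num ) - num $]
Step 11: shift num. Stack=[T * ( num] ptr=6 lookahead=) remaining=[) - num $]
Step 12: reduce F->num. Stack=[T * ( F] ptr=6 lookahead=) remaining=[) - num $]
Step 13: reduce T->F. Stack=[T * ( T] ptr=6 lookahead=) remaining=[) - num $]
Step 14: reduce E->T. Stack=[T * ( E] ptr=6 lookahead=) remaining=[) - num $]
Step 15: shift ). Stack=[T * ( E )] ptr=7 lookahead=- remaining=[- num $]
Step 16: reduce F->( E ). Stack=[T * F] ptr=7 lookahead=- remaining=[- num $]
Step 17: reduce T->T * F. Stack=[T] ptr=7 lookahead=- remaining=[- num $]
Step 18: reduce E->T. Stack=[E] ptr=7 lookahead=- remaining=[- num $]
Step 19: shift -. Stack=[E -] ptr=8 lookahead=num remaining=[num $]
Step 20: shift num. Stack=[E - num] ptr=9 lookahead=$ remaining=[$]
Step 21: reduce F->num. Stack=[E - F] ptr=9 lookahead=$ remaining=[$]
Step 22: reduce T->F. Stack=[E - T] ptr=9 lookahead=$ remaining=[$]
Step 23: reduce E->E - T. Stack=[E] ptr=9 lookahead=$ remaining=[$]
Step 24: accept. Stack=[E] ptr=9 lookahead=$ remaining=[$]

Answer: 24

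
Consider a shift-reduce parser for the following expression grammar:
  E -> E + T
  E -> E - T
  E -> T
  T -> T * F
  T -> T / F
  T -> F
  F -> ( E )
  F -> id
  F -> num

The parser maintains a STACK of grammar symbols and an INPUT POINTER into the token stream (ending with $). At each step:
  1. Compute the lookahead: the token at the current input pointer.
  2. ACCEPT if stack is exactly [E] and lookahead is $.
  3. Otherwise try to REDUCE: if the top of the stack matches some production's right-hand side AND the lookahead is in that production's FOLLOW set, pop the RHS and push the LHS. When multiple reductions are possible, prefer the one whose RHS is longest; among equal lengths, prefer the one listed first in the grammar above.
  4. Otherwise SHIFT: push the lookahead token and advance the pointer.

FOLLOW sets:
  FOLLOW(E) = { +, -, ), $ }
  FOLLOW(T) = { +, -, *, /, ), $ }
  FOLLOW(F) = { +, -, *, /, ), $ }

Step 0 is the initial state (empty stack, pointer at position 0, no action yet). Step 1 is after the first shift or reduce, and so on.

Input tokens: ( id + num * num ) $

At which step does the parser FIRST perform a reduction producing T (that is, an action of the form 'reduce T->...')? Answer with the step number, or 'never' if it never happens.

Step 1: shift (. Stack=[(] ptr=1 lookahead=id remaining=[id + num * num ) $]
Step 2: shift id. Stack=[( id] ptr=2 lookahead=+ remaining=[+ num * num ) $]
Step 3: reduce F->id. Stack=[( F] ptr=2 lookahead=+ remaining=[+ num * num ) $]
Step 4: reduce T->F. Stack=[( T] ptr=2 lookahead=+ remaining=[+ num * num ) $]

Answer: 4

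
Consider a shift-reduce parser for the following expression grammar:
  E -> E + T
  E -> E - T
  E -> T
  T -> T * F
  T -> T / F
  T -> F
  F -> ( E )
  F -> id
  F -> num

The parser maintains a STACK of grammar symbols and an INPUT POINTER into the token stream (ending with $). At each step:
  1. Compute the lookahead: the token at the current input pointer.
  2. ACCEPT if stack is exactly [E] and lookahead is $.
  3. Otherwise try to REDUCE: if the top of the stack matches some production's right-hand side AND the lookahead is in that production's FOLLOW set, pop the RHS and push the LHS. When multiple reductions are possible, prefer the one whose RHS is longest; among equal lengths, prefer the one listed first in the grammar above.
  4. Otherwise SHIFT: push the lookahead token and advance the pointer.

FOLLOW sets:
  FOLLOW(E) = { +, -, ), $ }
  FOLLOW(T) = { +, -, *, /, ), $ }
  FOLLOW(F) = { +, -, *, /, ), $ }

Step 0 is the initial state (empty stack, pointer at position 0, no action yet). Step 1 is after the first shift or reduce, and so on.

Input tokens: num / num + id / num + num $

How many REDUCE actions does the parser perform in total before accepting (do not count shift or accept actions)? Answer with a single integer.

Answer: 13

Derivation:
Step 1: shift num. Stack=[num] ptr=1 lookahead=/ remaining=[/ num + id / num + num $]
Step 2: reduce F->num. Stack=[F] ptr=1 lookahead=/ remaining=[/ num + id / num + num $]
Step 3: reduce T->F. Stack=[T] ptr=1 lookahead=/ remaining=[/ num + id / num + num $]
Step 4: shift /. Stack=[T /] ptr=2 lookahead=num remaining=[num + id / num + num $]
Step 5: shift num. Stack=[T / num] ptr=3 lookahead=+ remaining=[+ id / num + num $]
Step 6: reduce F->num. Stack=[T / F] ptr=3 lookahead=+ remaining=[+ id / num + num $]
Step 7: reduce T->T / F. Stack=[T] ptr=3 lookahead=+ remaining=[+ id / num + num $]
Step 8: reduce E->T. Stack=[E] ptr=3 lookahead=+ remaining=[+ id / num + num $]
Step 9: shift +. Stack=[E +] ptr=4 lookahead=id remaining=[id / num + num $]
Step 10: shift id. Stack=[E + id] ptr=5 lookahead=/ remaining=[/ num + num $]
Step 11: reduce F->id. Stack=[E + F] ptr=5 lookahead=/ remaining=[/ num + num $]
Step 12: reduce T->F. Stack=[E + T] ptr=5 lookahead=/ remaining=[/ num + num $]
Step 13: shift /. Stack=[E + T /] ptr=6 lookahead=num remaining=[num + num $]
Step 14: shift num. Stack=[E + T / num] ptr=7 lookahead=+ remaining=[+ num $]
Step 15: reduce F->num. Stack=[E + T / F] ptr=7 lookahead=+ remaining=[+ num $]
Step 16: reduce T->T / F. Stack=[E + T] ptr=7 lookahead=+ remaining=[+ num $]
Step 17: reduce E->E + T. Stack=[E] ptr=7 lookahead=+ remaining=[+ num $]
Step 18: shift +. Stack=[E +] ptr=8 lookahead=num remaining=[num $]
Step 19: shift num. Stack=[E + num] ptr=9 lookahead=$ remaining=[$]
Step 20: reduce F->num. Stack=[E + F] ptr=9 lookahead=$ remaining=[$]
Step 21: reduce T->F. Stack=[E + T] ptr=9 lookahead=$ remaining=[$]
Step 22: reduce E->E + T. Stack=[E] ptr=9 lookahead=$ remaining=[$]
Step 23: accept. Stack=[E] ptr=9 lookahead=$ remaining=[$]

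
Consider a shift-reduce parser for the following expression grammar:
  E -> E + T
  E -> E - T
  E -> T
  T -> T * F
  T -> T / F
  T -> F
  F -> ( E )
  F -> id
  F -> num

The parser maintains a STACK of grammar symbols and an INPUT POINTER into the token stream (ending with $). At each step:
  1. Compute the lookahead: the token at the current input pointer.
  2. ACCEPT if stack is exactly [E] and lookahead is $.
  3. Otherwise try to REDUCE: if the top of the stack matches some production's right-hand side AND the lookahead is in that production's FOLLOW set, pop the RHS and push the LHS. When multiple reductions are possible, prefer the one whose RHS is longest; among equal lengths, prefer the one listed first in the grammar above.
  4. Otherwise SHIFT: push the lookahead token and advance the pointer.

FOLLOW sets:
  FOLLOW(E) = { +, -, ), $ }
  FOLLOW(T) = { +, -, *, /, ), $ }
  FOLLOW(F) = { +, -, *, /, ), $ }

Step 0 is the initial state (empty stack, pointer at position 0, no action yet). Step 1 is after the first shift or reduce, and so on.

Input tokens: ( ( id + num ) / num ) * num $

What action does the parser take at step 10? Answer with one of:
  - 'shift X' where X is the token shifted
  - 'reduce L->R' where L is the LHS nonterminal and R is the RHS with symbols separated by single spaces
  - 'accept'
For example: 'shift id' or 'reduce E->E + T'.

Answer: reduce T->F

Derivation:
Step 1: shift (. Stack=[(] ptr=1 lookahead=( remaining=[( id + num ) / num ) * num $]
Step 2: shift (. Stack=[( (] ptr=2 lookahead=id remaining=[id + num ) / num ) * num $]
Step 3: shift id. Stack=[( ( id] ptr=3 lookahead=+ remaining=[+ num ) / num ) * num $]
Step 4: reduce F->id. Stack=[( ( F] ptr=3 lookahead=+ remaining=[+ num ) / num ) * num $]
Step 5: reduce T->F. Stack=[( ( T] ptr=3 lookahead=+ remaining=[+ num ) / num ) * num $]
Step 6: reduce E->T. Stack=[( ( E] ptr=3 lookahead=+ remaining=[+ num ) / num ) * num $]
Step 7: shift +. Stack=[( ( E +] ptr=4 lookahead=num remaining=[num ) / num ) * num $]
Step 8: shift num. Stack=[( ( E + num] ptr=5 lookahead=) remaining=[) / num ) * num $]
Step 9: reduce F->num. Stack=[( ( E + F] ptr=5 lookahead=) remaining=[) / num ) * num $]
Step 10: reduce T->F. Stack=[( ( E + T] ptr=5 lookahead=) remaining=[) / num ) * num $]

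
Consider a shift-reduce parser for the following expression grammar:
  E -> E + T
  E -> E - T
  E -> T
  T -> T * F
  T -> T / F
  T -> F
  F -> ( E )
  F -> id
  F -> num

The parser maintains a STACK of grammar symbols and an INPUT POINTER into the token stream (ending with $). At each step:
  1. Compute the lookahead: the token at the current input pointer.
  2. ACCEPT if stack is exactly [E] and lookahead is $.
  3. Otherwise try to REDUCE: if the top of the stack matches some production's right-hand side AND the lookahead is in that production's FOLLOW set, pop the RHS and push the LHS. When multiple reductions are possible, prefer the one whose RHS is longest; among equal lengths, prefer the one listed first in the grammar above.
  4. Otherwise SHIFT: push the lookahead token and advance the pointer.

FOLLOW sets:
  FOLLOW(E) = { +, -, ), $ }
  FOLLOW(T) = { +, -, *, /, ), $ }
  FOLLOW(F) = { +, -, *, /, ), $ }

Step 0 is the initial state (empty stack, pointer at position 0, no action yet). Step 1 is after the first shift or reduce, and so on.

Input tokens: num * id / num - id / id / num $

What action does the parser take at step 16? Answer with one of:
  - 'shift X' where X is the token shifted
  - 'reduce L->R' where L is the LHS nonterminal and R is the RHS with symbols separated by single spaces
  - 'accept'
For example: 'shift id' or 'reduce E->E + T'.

Answer: reduce T->F

Derivation:
Step 1: shift num. Stack=[num] ptr=1 lookahead=* remaining=[* id / num - id / id / num $]
Step 2: reduce F->num. Stack=[F] ptr=1 lookahead=* remaining=[* id / num - id / id / num $]
Step 3: reduce T->F. Stack=[T] ptr=1 lookahead=* remaining=[* id / num - id / id / num $]
Step 4: shift *. Stack=[T *] ptr=2 lookahead=id remaining=[id / num - id / id / num $]
Step 5: shift id. Stack=[T * id] ptr=3 lookahead=/ remaining=[/ num - id / id / num $]
Step 6: reduce F->id. Stack=[T * F] ptr=3 lookahead=/ remaining=[/ num - id / id / num $]
Step 7: reduce T->T * F. Stack=[T] ptr=3 lookahead=/ remaining=[/ num - id / id / num $]
Step 8: shift /. Stack=[T /] ptr=4 lookahead=num remaining=[num - id / id / num $]
Step 9: shift num. Stack=[T / num] ptr=5 lookahead=- remaining=[- id / id / num $]
Step 10: reduce F->num. Stack=[T / F] ptr=5 lookahead=- remaining=[- id / id / num $]
Step 11: reduce T->T / F. Stack=[T] ptr=5 lookahead=- remaining=[- id / id / num $]
Step 12: reduce E->T. Stack=[E] ptr=5 lookahead=- remaining=[- id / id / num $]
Step 13: shift -. Stack=[E -] ptr=6 lookahead=id remaining=[id / id / num $]
Step 14: shift id. Stack=[E - id] ptr=7 lookahead=/ remaining=[/ id / num $]
Step 15: reduce F->id. Stack=[E - F] ptr=7 lookahead=/ remaining=[/ id / num $]
Step 16: reduce T->F. Stack=[E - T] ptr=7 lookahead=/ remaining=[/ id / num $]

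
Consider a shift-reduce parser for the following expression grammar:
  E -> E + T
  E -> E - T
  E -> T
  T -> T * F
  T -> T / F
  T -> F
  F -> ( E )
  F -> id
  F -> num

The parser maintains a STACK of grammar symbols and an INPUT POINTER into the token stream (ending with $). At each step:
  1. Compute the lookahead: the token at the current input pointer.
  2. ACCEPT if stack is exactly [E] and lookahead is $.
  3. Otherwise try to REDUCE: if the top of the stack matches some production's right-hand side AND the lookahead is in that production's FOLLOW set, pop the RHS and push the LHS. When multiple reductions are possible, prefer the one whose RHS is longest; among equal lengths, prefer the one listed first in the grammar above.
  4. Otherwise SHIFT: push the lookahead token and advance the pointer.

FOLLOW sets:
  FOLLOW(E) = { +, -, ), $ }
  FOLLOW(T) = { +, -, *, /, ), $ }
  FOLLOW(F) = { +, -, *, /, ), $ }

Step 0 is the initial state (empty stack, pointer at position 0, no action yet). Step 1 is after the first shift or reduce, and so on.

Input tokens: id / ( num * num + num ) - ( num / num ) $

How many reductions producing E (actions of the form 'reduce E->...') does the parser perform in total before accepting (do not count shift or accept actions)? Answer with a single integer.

Answer: 5

Derivation:
Step 1: shift id. Stack=[id] ptr=1 lookahead=/ remaining=[/ ( num * num + num ) - ( num / num ) $]
Step 2: reduce F->id. Stack=[F] ptr=1 lookahead=/ remaining=[/ ( num * num + num ) - ( num / num ) $]
Step 3: reduce T->F. Stack=[T] ptr=1 lookahead=/ remaining=[/ ( num * num + num ) - ( num / num ) $]
Step 4: shift /. Stack=[T /] ptr=2 lookahead=( remaining=[( num * num + num ) - ( num / num ) $]
Step 5: shift (. Stack=[T / (] ptr=3 lookahead=num remaining=[num * num + num ) - ( num / num ) $]
Step 6: shift num. Stack=[T / ( num] ptr=4 lookahead=* remaining=[* num + num ) - ( num / num ) $]
Step 7: reduce F->num. Stack=[T / ( F] ptr=4 lookahead=* remaining=[* num + num ) - ( num / num ) $]
Step 8: reduce T->F. Stack=[T / ( T] ptr=4 lookahead=* remaining=[* num + num ) - ( num / num ) $]
Step 9: shift *. Stack=[T / ( T *] ptr=5 lookahead=num remaining=[num + num ) - ( num / num ) $]
Step 10: shift num. Stack=[T / ( T * num] ptr=6 lookahead=+ remaining=[+ num ) - ( num / num ) $]
Step 11: reduce F->num. Stack=[T / ( T * F] ptr=6 lookahead=+ remaining=[+ num ) - ( num / num ) $]
Step 12: reduce T->T * F. Stack=[T / ( T] ptr=6 lookahead=+ remaining=[+ num ) - ( num / num ) $]
Step 13: reduce E->T. Stack=[T / ( E] ptr=6 lookahead=+ remaining=[+ num ) - ( num / num ) $]
Step 14: shift +. Stack=[T / ( E +] ptr=7 lookahead=num remaining=[num ) - ( num / num ) $]
Step 15: shift num. Stack=[T / ( E + num] ptr=8 lookahead=) remaining=[) - ( num / num ) $]
Step 16: reduce F->num. Stack=[T / ( E + F] ptr=8 lookahead=) remaining=[) - ( num / num ) $]
Step 17: reduce T->F. Stack=[T / ( E + T] ptr=8 lookahead=) remaining=[) - ( num / num ) $]
Step 18: reduce E->E + T. Stack=[T / ( E] ptr=8 lookahead=) remaining=[) - ( num / num ) $]
Step 19: shift ). Stack=[T / ( E )] ptr=9 lookahead=- remaining=[- ( num / num ) $]
Step 20: reduce F->( E ). Stack=[T / F] ptr=9 lookahead=- remaining=[- ( num / num ) $]
Step 21: reduce T->T / F. Stack=[T] ptr=9 lookahead=- remaining=[- ( num / num ) $]
Step 22: reduce E->T. Stack=[E] ptr=9 lookahead=- remaining=[- ( num / num ) $]
Step 23: shift -. Stack=[E -] ptr=10 lookahead=( remaining=[( num / num ) $]
Step 24: shift (. Stack=[E - (] ptr=11 lookahead=num remaining=[num / num ) $]
Step 25: shift num. Stack=[E - ( num] ptr=12 lookahead=/ remaining=[/ num ) $]
Step 26: reduce F->num. Stack=[E - ( F] ptr=12 lookahead=/ remaining=[/ num ) $]
Step 27: reduce T->F. Stack=[E - ( T] ptr=12 lookahead=/ remaining=[/ num ) $]
Step 28: shift /. Stack=[E - ( T /] ptr=13 lookahead=num remaining=[num ) $]
Step 29: shift num. Stack=[E - ( T / num] ptr=14 lookahead=) remaining=[) $]
Step 30: reduce F->num. Stack=[E - ( T / F] ptr=14 lookahead=) remaining=[) $]
Step 31: reduce T->T / F. Stack=[E - ( T] ptr=14 lookahead=) remaining=[) $]
Step 32: reduce E->T. Stack=[E - ( E] ptr=14 lookahead=) remaining=[) $]
Step 33: shift ). Stack=[E - ( E )] ptr=15 lookahead=$ remaining=[$]
Step 34: reduce F->( E ). Stack=[E - F] ptr=15 lookahead=$ remaining=[$]
Step 35: reduce T->F. Stack=[E - T] ptr=15 lookahead=$ remaining=[$]
Step 36: reduce E->E - T. Stack=[E] ptr=15 lookahead=$ remaining=[$]
Step 37: accept. Stack=[E] ptr=15 lookahead=$ remaining=[$]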